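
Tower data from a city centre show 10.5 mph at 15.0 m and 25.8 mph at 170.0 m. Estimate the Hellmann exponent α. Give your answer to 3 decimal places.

Power law: V₂/V₁ = (z₂/z₁)^α ⇒ α = ln(V₂/V₁) / ln(z₂/z₁)
α = ln(25.8/10.5) / ln(170.0/15.0) = ln(2.4571) / ln(11.3333)
  = 0.89900 / 2.42775 = 0.37030

α ≈ 0.370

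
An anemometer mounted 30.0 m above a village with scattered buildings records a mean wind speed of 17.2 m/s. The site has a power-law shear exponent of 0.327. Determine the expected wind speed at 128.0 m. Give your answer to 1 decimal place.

27.6 m/s

Power-law profile: V₂ = V₁ · (z₂/z₁)^α
V₂ = 17.2 × (128.0/30.0)^0.327 = 17.2 × (4.2667)^0.327
    = 17.2 × 1.6071 = 27.6419 m/s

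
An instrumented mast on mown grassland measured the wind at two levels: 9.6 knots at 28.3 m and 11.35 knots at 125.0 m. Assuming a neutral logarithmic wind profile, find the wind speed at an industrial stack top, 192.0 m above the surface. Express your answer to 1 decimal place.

Log law: V ∝ ln(z/z₀). From the pair, with r = V₁/V₂ = 0.84581,
ln z₀ = (ln z₁ − r·ln z₂)/(1 − r) = (3.3429 − 0.84581×4.8283)/0.15419 = -4.8059 → z₀ = 0.008181 m
V₃ = V₁ · ln(z₃/z₀)/ln(z₁/z₀) = 9.6 × 10.0634/8.1488 = 11.8556 knots

11.9 knots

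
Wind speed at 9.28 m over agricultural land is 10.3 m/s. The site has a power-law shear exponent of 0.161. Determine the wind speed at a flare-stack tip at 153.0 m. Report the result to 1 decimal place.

Power-law profile: V₂ = V₁ · (z₂/z₁)^α
V₂ = 10.3 × (153.0/9.28)^0.161 = 10.3 × (16.4871)^0.161
    = 10.3 × 1.5702 = 16.1733 m/s

16.2 m/s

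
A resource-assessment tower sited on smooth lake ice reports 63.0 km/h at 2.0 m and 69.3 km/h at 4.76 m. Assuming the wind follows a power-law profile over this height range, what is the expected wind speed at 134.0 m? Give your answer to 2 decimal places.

100.01 km/h

First find α: α = ln(V₂/V₁)/ln(z₂/z₁) = ln(69.3/63.0)/ln(4.76/2.0) = 0.09531/0.86710 = 0.1099
Extrapolate from 4.76 m to 134.0 m: V₃ = 69.3 × (134.0/4.76)^0.1099 = 69.3 × 1.4432 = 100.0137 km/h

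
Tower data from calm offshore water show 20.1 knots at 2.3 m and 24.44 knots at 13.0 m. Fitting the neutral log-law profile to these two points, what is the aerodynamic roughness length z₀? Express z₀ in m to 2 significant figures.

Log law: V(z) ∝ ln(z/z₀). With r = V₁/V₂ = 20.1/24.44 = 0.82242,
r · ln(z₂/z₀) = ln(z₁/z₀) ⇒ ln z₀ = (ln z₁ − r·ln z₂)/(1 − r)
ln z₀ = (0.83291 − 0.82242×2.56495) / 0.17758 = -7.1888
z₀ = exp(-7.1888) = 0.0007550 m

z₀ ≈ 0.00076 m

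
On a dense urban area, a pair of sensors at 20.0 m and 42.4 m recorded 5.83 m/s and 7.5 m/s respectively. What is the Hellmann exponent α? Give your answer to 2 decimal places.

Power law: V₂/V₁ = (z₂/z₁)^α ⇒ α = ln(V₂/V₁) / ln(z₂/z₁)
α = ln(7.5/5.83) / ln(42.4/20.0) = ln(1.2864) / ln(2.1200)
  = 0.25189 / 0.75142 = 0.33522

α ≈ 0.34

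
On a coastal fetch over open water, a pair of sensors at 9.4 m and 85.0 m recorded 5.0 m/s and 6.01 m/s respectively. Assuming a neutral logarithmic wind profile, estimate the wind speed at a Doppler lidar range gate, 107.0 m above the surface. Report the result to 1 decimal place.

Log law: V ∝ ln(z/z₀). From the pair, with r = V₁/V₂ = 0.83195,
ln z₀ = (ln z₁ − r·ln z₂)/(1 − r) = (2.2407 − 0.83195×4.4427)/0.16805 = -8.6600 → z₀ = 0.0001734 m
V₃ = V₁ · ln(z₃/z₀)/ln(z₁/z₀) = 5.0 × 13.3328/10.9007 = 6.1156 m/s

6.1 m/s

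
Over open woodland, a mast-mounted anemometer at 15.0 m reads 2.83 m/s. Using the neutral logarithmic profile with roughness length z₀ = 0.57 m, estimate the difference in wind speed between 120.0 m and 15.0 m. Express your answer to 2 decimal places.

1.80 m/s

Log law: V₂ = V₁ · ln(z₂/z₀)/ln(z₁/z₀) = 2.83 × 5.3496/3.2702 = 4.6295 m/s
ΔV = 4.6295 − 2.83 = 1.7995 m/s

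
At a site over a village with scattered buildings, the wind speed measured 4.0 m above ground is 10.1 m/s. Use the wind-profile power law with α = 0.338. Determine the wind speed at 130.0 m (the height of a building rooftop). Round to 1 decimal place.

Power-law profile: V₂ = V₁ · (z₂/z₁)^α
V₂ = 10.1 × (130.0/4.0)^0.338 = 10.1 × (32.5000)^0.338
    = 10.1 × 3.2435 = 32.7596 m/s

32.8 m/s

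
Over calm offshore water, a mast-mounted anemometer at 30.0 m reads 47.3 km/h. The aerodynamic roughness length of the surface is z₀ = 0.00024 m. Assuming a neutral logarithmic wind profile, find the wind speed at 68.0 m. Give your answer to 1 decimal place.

Log law: V(z) ∝ ln(z/z₀), so V₂/V₁ = ln(z₂/z₀) / ln(z₁/z₀).
ln(68.0/0.00024) = 12.5544, ln(30.0/0.00024) = 11.7361
V₂ = 47.3 × 12.5544/11.7361 = 47.3 × 1.0697 = 50.5980 km/h

50.6 km/h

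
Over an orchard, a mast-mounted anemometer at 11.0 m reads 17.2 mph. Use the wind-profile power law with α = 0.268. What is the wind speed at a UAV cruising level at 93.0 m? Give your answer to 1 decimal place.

Power-law profile: V₂ = V₁ · (z₂/z₁)^α
V₂ = 17.2 × (93.0/11.0)^0.268 = 17.2 × (8.4545)^0.268
    = 17.2 × 1.7720 = 30.4782 mph

30.5 mph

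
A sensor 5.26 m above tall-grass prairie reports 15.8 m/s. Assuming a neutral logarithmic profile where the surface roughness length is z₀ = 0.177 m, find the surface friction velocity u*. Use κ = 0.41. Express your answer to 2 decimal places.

Log law: V(z) = (u*/κ) · ln(z/z₀) ⇒ u* = κ · V / ln(z/z₀)
u* = 0.41 × 15.8 / ln(5.26/0.177) = 0.41 × 15.8 / 3.3917
   = 6.4780 / 3.3917 = 1.9099 m/s

u* ≈ 1.91 m/s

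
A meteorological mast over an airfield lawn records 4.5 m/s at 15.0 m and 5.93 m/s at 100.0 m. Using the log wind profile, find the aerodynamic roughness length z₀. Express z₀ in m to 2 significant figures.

Log law: V(z) ∝ ln(z/z₀). With r = V₁/V₂ = 4.5/5.93 = 0.75885,
r · ln(z₂/z₀) = ln(z₁/z₀) ⇒ ln z₀ = (ln z₁ − r·ln z₂)/(1 − r)
ln z₀ = (2.70805 − 0.75885×4.60517) / 0.24115 = -3.2619
z₀ = exp(-3.2619) = 0.03832 m

z₀ ≈ 0.038 m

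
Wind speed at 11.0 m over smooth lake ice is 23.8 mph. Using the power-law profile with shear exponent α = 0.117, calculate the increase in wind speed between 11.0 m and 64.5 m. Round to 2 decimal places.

5.47 mph

Power law: V₂ = V₁ · (z₂/z₁)^α = 23.8 × (5.8636)^0.117 = 29.2720 mph
ΔV = 29.2720 − 23.8 = 5.4720 mph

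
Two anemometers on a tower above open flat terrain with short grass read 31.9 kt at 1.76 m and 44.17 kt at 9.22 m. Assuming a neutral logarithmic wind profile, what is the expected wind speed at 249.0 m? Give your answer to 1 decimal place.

Log law: V ∝ ln(z/z₀). From the pair, with r = V₁/V₂ = 0.72221,
ln z₀ = (ln z₁ − r·ln z₂)/(1 − r) = (0.5653 − 0.72221×2.2214)/0.27779 = -3.7402 → z₀ = 0.02375 m
V₃ = V₁ · ln(z₃/z₀)/ln(z₁/z₀) = 31.9 × 9.2576/4.3055 = 68.5911 kt

68.6 kt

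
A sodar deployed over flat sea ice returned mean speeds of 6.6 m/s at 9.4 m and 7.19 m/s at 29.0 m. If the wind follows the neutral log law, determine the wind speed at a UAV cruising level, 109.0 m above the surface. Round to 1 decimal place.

Log law: V ∝ ln(z/z₀). From the pair, with r = V₁/V₂ = 0.91794,
ln z₀ = (ln z₁ − r·ln z₂)/(1 − r) = (2.2407 − 0.91794×3.3673)/0.08206 = -10.3618 → z₀ = 0.00003162 m
V₃ = V₁ · ln(z₃/z₀)/ln(z₁/z₀) = 6.6 × 15.0531/12.6025 = 7.8834 m/s

7.9 m/s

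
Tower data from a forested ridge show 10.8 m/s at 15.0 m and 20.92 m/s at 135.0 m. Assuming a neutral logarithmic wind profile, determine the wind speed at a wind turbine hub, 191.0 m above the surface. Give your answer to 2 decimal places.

Log law: V ∝ ln(z/z₀). From the pair, with r = V₁/V₂ = 0.51625,
ln z₀ = (ln z₁ − r·ln z₂)/(1 − r) = (2.7081 − 0.51625×4.9053)/0.48375 = 0.3632 → z₀ = 1.438 m
V₃ = V₁ · ln(z₃/z₀)/ln(z₁/z₀) = 10.8 × 4.8891/2.3449 = 22.5182 m/s

22.52 m/s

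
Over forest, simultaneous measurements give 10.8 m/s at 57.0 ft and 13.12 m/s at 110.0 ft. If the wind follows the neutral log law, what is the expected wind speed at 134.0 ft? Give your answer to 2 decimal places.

Log law: V ∝ ln(z/z₀). From the pair, with r = V₁/V₂ = 0.82317,
ln z₀ = (ln z₁ − r·ln z₂)/(1 − r) = (4.0431 − 0.82317×4.7005)/0.17683 = 0.9826 → z₀ = 2.671 ft
V₃ = V₁ · ln(z₃/z₀)/ln(z₁/z₀) = 10.8 × 3.9152/3.0604 = 13.8165 m/s

13.82 m/s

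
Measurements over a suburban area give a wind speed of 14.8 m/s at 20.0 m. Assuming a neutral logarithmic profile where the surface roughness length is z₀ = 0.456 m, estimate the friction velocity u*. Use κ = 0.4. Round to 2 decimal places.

u* ≈ 1.57 m/s

Log law: V(z) = (u*/κ) · ln(z/z₀) ⇒ u* = κ · V / ln(z/z₀)
u* = 0.4 × 14.8 / ln(20.0/0.456) = 0.4 × 14.8 / 3.7810
   = 5.9200 / 3.7810 = 1.5657 m/s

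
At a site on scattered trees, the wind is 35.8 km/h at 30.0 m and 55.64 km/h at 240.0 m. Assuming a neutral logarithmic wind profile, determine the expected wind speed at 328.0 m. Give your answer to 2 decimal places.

Log law: V ∝ ln(z/z₀). From the pair, with r = V₁/V₂ = 0.64342,
ln z₀ = (ln z₁ − r·ln z₂)/(1 − r) = (3.4012 − 0.64342×5.4806)/0.35658 = -0.3510 → z₀ = 0.7040 m
V₃ = V₁ · ln(z₃/z₀)/ln(z₁/z₀) = 35.8 × 6.1440/3.7522 = 58.6204 km/h

58.62 km/h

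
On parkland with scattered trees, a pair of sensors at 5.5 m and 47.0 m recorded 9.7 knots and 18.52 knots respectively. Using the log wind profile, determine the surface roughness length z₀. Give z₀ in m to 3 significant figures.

z₀ ≈ 0.520 m

Log law: V(z) ∝ ln(z/z₀). With r = V₁/V₂ = 9.7/18.52 = 0.52376,
r · ln(z₂/z₀) = ln(z₁/z₀) ⇒ ln z₀ = (ln z₁ − r·ln z₂)/(1 − r)
ln z₀ = (1.70475 − 0.52376×3.85015) / 0.47624 = -0.6547
z₀ = exp(-0.6547) = 0.5196 m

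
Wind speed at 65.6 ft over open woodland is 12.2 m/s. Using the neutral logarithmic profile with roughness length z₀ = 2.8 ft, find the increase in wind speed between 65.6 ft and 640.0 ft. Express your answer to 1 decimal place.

Log law: V₂ = V₁ · ln(z₂/z₀)/ln(z₁/z₀) = 12.2 × 5.4318/3.1540 = 21.0112 m/s
ΔV = 21.0112 − 12.2 = 8.8112 m/s

8.8 m/s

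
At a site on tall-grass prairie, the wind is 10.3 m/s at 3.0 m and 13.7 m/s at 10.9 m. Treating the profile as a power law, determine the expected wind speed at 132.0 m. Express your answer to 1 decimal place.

23.8 m/s

First find α: α = ln(V₂/V₁)/ln(z₂/z₁) = ln(13.7/10.3)/ln(10.9/3.0) = 0.28525/1.29015 = 0.2211
Extrapolate from 10.9 m to 132.0 m: V₃ = 13.7 × (132.0/10.9)^0.2211 = 13.7 × 1.7357 = 23.7796 m/s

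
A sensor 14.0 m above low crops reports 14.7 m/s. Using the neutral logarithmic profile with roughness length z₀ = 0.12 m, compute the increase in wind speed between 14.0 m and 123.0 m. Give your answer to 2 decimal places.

Log law: V₂ = V₁ · ln(z₂/z₀)/ln(z₁/z₀) = 14.7 × 6.9324/4.7593 = 21.4121 m/s
ΔV = 21.4121 − 14.7 = 6.7121 m/s

6.71 m/s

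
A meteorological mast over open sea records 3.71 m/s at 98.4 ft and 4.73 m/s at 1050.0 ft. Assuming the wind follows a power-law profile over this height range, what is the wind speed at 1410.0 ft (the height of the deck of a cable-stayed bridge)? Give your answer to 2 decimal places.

4.88 m/s

First find α: α = ln(V₂/V₁)/ln(z₂/z₁) = ln(4.73/3.71)/ln(1050.0/98.4) = 0.24289/2.36750 = 0.1026
Extrapolate from 1050.0 ft to 1410.0 ft: V₃ = 4.73 × (1410.0/1050.0)^0.1026 = 4.73 × 1.0307 = 4.8752 m/s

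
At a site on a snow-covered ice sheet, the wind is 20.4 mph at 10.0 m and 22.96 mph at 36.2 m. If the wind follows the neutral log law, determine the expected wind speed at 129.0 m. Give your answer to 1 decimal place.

Log law: V ∝ ln(z/z₀). From the pair, with r = V₁/V₂ = 0.88850,
ln z₀ = (ln z₁ − r·ln z₂)/(1 − r) = (2.3026 − 0.88850×3.5891)/0.11150 = -7.9490 → z₀ = 0.0003530 m
V₃ = V₁ · ln(z₃/z₀)/ln(z₁/z₀) = 20.4 × 12.8088/10.2516 = 25.4887 mph

25.5 mph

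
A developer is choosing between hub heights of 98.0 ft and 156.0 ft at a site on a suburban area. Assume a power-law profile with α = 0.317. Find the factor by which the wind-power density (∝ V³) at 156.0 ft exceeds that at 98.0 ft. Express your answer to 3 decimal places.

Speed ratio: V_B/V_A = (z_B/z_A)^α = (156.0/98.0)^0.317 = (1.5918)^0.317 = 1.15878
Power-density ratio: P_B/P_A = (V_B/V_A)³ = (1.15878)³ = 1.55599

1.556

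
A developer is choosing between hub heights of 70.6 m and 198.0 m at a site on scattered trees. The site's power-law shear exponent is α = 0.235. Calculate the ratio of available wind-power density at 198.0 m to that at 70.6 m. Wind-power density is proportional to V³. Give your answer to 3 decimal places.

2.069

Speed ratio: V_B/V_A = (z_B/z_A)^α = (198.0/70.6)^0.235 = (2.8045)^0.235 = 1.27423
Power-density ratio: P_B/P_A = (V_B/V_A)³ = (1.27423)³ = 2.06891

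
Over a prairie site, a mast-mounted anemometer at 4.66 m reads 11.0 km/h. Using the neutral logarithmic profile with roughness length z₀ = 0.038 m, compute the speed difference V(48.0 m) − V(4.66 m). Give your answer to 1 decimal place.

Log law: V₂ = V₁ · ln(z₂/z₀)/ln(z₁/z₀) = 11.0 × 7.1414/4.8092 = 16.3344 km/h
ΔV = 16.3344 − 11.0 = 5.3344 km/h

5.3 km/h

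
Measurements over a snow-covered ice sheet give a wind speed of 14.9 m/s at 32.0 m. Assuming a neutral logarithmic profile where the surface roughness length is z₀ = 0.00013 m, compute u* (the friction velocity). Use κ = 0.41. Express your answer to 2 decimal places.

u* ≈ 0.49 m/s

Log law: V(z) = (u*/κ) · ln(z/z₀) ⇒ u* = κ · V / ln(z/z₀)
u* = 0.41 × 14.9 / ln(32.0/0.00013) = 0.41 × 14.9 / 12.4137
   = 6.1090 / 12.4137 = 0.4921 m/s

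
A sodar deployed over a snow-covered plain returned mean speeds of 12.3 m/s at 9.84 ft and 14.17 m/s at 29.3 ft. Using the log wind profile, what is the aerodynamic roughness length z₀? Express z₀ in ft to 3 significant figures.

z₀ ≈ 0.00752 ft

Log law: V(z) ∝ ln(z/z₀). With r = V₁/V₂ = 12.3/14.17 = 0.86803,
r · ln(z₂/z₀) = ln(z₁/z₀) ⇒ ln z₀ = (ln z₁ − r·ln z₂)/(1 − r)
ln z₀ = (2.28646 − 0.86803×3.37759) / 0.13197 = -4.8905
z₀ = exp(-4.8905) = 0.007518 ft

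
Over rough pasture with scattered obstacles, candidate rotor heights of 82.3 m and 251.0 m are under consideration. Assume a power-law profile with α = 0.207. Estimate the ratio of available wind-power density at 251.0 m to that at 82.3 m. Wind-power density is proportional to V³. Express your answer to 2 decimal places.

2.00

Speed ratio: V_B/V_A = (z_B/z_A)^α = (251.0/82.3)^0.207 = (3.0498)^0.207 = 1.25963
Power-density ratio: P_B/P_A = (V_B/V_A)³ = (1.25963)³ = 1.99864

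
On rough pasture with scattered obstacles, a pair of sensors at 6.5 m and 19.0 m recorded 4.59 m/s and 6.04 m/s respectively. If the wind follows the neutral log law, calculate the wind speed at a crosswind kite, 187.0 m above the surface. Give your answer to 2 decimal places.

9.13 m/s

Log law: V ∝ ln(z/z₀). From the pair, with r = V₁/V₂ = 0.75993,
ln z₀ = (ln z₁ − r·ln z₂)/(1 − r) = (1.8718 − 0.75993×2.9444)/0.24007 = -1.5236 → z₀ = 0.2179 m
V₃ = V₁ · ln(z₃/z₀)/ln(z₁/z₀) = 4.59 × 6.7548/3.3955 = 9.1311 m/s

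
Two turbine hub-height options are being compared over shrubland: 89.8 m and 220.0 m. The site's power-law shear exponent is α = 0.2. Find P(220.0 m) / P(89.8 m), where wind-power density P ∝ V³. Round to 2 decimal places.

1.71

Speed ratio: V_B/V_A = (z_B/z_A)^α = (220.0/89.8)^0.2 = (2.4499)^0.2 = 1.19627
Power-density ratio: P_B/P_A = (V_B/V_A)³ = (1.19627)³ = 1.71194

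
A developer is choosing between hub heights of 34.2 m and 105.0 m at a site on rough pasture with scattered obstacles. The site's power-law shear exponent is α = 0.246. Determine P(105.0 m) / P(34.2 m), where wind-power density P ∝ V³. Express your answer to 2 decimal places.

2.29

Speed ratio: V_B/V_A = (z_B/z_A)^α = (105.0/34.2)^0.246 = (3.0702)^0.246 = 1.31778
Power-density ratio: P_B/P_A = (V_B/V_A)³ = (1.31778)³ = 2.28837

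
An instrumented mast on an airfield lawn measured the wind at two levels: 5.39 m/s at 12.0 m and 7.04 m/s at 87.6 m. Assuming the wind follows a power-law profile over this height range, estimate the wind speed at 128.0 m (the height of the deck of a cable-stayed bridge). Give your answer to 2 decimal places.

7.41 m/s

First find α: α = ln(V₂/V₁)/ln(z₂/z₁) = ln(7.04/5.39)/ln(87.6/12.0) = 0.26706/1.98787 = 0.1343
Extrapolate from 87.6 m to 128.0 m: V₃ = 7.04 × (128.0/87.6)^0.1343 = 7.04 × 1.0523 = 7.4080 m/s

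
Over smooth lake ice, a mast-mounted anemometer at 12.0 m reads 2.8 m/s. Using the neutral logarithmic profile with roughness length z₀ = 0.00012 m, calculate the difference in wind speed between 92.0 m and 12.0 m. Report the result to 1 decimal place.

Log law: V₂ = V₁ · ln(z₂/z₀)/ln(z₁/z₀) = 2.8 × 13.5498/11.5129 = 3.2954 m/s
ΔV = 3.2954 − 2.8 = 0.4954 m/s

0.5 m/s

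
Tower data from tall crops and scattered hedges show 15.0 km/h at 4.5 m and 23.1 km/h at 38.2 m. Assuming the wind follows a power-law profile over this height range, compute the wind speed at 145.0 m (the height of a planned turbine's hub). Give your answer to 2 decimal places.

First find α: α = ln(V₂/V₁)/ln(z₂/z₁) = ln(23.1/15.0)/ln(38.2/4.5) = 0.43178/2.13876 = 0.2019
Extrapolate from 38.2 m to 145.0 m: V₃ = 23.1 × (145.0/38.2)^0.2019 = 23.1 × 1.3090 = 30.2388 km/h

30.24 km/h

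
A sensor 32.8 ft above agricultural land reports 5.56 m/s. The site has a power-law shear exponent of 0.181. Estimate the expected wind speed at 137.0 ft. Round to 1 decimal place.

Power-law profile: V₂ = V₁ · (z₂/z₁)^α
V₂ = 5.56 × (137.0/32.8)^0.181 = 5.56 × (4.1768)^0.181
    = 5.56 × 1.2953 = 7.2019 m/s

7.2 m/s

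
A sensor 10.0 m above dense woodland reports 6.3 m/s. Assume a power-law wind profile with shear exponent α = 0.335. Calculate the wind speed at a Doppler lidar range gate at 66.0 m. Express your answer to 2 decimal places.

Power-law profile: V₂ = V₁ · (z₂/z₁)^α
V₂ = 6.3 × (66.0/10.0)^0.335 = 6.3 × (6.6000)^0.335
    = 6.3 × 1.8817 = 11.8546 m/s

11.85 m/s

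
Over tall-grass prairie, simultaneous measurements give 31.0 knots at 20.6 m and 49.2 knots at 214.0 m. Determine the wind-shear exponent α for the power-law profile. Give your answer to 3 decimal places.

Power law: V₂/V₁ = (z₂/z₁)^α ⇒ α = ln(V₂/V₁) / ln(z₂/z₁)
α = ln(49.2/31.0) / ln(214.0/20.6) = ln(1.5871) / ln(10.3883)
  = 0.46191 / 2.34068 = 0.19734

α ≈ 0.197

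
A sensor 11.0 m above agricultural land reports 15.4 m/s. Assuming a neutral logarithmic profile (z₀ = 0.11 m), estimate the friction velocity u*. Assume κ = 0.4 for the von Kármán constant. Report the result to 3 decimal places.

Log law: V(z) = (u*/κ) · ln(z/z₀) ⇒ u* = κ · V / ln(z/z₀)
u* = 0.4 × 15.4 / ln(11.0/0.11) = 0.4 × 15.4 / 4.6052
   = 6.1600 / 4.6052 = 1.3376 m/s

u* ≈ 1.338 m/s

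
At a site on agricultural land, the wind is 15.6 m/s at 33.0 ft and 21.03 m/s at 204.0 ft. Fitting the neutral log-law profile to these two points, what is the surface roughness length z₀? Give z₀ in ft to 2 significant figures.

Log law: V(z) ∝ ln(z/z₀). With r = V₁/V₂ = 15.6/21.03 = 0.74180,
r · ln(z₂/z₀) = ln(z₁/z₀) ⇒ ln z₀ = (ln z₁ − r·ln z₂)/(1 − r)
ln z₀ = (3.49651 − 0.74180×5.31812) / 0.25820 = -1.7369
z₀ = exp(-1.7369) = 0.1761 ft

z₀ ≈ 0.18 ft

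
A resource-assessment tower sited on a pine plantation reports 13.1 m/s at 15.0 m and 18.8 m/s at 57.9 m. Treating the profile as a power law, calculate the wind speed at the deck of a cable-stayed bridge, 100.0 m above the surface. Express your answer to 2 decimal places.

21.76 m/s

First find α: α = ln(V₂/V₁)/ln(z₂/z₁) = ln(18.8/13.1)/ln(57.9/15.0) = 0.36124/1.35067 = 0.2675
Extrapolate from 57.9 m to 100.0 m: V₃ = 18.8 × (100.0/57.9)^0.2675 = 18.8 × 1.1574 = 21.7586 m/s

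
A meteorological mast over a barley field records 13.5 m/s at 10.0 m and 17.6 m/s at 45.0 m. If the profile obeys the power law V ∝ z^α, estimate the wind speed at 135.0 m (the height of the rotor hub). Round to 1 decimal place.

21.4 m/s

First find α: α = ln(V₂/V₁)/ln(z₂/z₁) = ln(17.6/13.5)/ln(45.0/10.0) = 0.26521/1.50408 = 0.1763
Extrapolate from 45.0 m to 135.0 m: V₃ = 17.6 × (135.0/45.0)^0.1763 = 17.6 × 1.2138 = 21.3620 m/s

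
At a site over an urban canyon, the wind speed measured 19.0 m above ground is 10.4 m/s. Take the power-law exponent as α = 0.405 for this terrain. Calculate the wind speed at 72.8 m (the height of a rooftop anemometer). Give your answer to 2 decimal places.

Power-law profile: V₂ = V₁ · (z₂/z₁)^α
V₂ = 10.4 × (72.8/19.0)^0.405 = 10.4 × (3.8316)^0.405
    = 10.4 × 1.7229 = 17.9185 m/s

17.92 m/s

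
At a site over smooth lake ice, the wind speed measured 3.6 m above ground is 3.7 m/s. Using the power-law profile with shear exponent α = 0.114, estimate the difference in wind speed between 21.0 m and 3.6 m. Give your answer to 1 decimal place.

0.8 m/s

Power law: V₂ = V₁ · (z₂/z₁)^α = 3.7 × (5.8333)^0.114 = 4.5239 m/s
ΔV = 4.5239 − 3.7 = 0.8239 m/s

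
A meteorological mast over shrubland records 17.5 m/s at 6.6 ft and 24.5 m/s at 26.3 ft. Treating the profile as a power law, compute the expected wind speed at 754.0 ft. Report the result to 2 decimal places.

First find α: α = ln(V₂/V₁)/ln(z₂/z₁) = ln(24.5/17.5)/ln(26.3/6.6) = 0.33647/1.38250 = 0.2434
Extrapolate from 26.3 ft to 754.0 ft: V₃ = 24.5 × (754.0/26.3)^0.2434 = 24.5 × 2.2631 = 55.4462 m/s

55.45 m/s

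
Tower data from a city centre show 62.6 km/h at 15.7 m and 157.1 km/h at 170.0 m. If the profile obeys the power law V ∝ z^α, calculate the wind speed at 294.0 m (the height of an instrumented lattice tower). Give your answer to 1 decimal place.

First find α: α = ln(V₂/V₁)/ln(z₂/z₁) = ln(157.1/62.6)/ln(170.0/15.7) = 0.92012/2.38214 = 0.3863
Extrapolate from 170.0 m to 294.0 m: V₃ = 157.1 × (294.0/170.0)^0.3863 = 157.1 × 1.2356 = 194.1181 km/h

194.1 km/h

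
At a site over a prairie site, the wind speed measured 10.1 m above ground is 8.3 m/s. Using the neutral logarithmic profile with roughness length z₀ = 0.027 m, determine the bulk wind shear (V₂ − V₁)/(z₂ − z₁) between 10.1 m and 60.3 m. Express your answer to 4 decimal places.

Log law: V₂ = V₁ · ln(z₂/z₀)/ln(z₁/z₀) = 8.3 × 7.7113/5.9245 = 10.8033 m/s
ΔV/Δz = (10.8033 − 8.3)/(60.3 − 10.1) = 2.5033/50.2000 = 0.04987 m/s/m

0.0499 m/s/m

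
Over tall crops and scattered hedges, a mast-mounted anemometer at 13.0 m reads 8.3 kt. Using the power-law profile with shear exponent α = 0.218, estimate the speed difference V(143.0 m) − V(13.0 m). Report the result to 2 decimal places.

Power law: V₂ = V₁ · (z₂/z₁)^α = 8.3 × (11.0000)^0.218 = 13.9992 kt
ΔV = 13.9992 − 8.3 = 5.6992 kt

5.70 kt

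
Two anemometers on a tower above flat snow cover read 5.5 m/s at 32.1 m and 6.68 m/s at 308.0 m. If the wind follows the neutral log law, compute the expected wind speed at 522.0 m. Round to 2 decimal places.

6.96 m/s

Log law: V ∝ ln(z/z₀). From the pair, with r = V₁/V₂ = 0.82335,
ln z₀ = (ln z₁ − r·ln z₂)/(1 − r) = (3.4689 − 0.82335×5.7301)/0.17665 = -7.0708 → z₀ = 0.0008495 m
V₃ = V₁ · ln(z₃/z₀)/ln(z₁/z₀) = 5.5 × 13.3285/10.5397 = 6.9553 m/s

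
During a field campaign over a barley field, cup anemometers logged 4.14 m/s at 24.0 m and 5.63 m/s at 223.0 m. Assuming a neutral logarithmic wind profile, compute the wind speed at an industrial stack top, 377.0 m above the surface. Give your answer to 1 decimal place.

Log law: V ∝ ln(z/z₀). From the pair, with r = V₁/V₂ = 0.73535,
ln z₀ = (ln z₁ − r·ln z₂)/(1 − r) = (3.1781 − 0.73535×5.4072)/0.26465 = -3.0156 → z₀ = 0.04902 m
V₃ = V₁ · ln(z₃/z₀)/ln(z₁/z₀) = 4.14 × 8.9478/6.1937 = 5.9810 m/s

6.0 m/s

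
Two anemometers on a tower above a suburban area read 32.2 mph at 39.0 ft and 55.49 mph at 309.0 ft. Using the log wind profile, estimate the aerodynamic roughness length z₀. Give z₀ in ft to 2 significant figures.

Log law: V(z) ∝ ln(z/z₀). With r = V₁/V₂ = 32.2/55.49 = 0.58028,
r · ln(z₂/z₀) = ln(z₁/z₀) ⇒ ln z₀ = (ln z₁ − r·ln z₂)/(1 − r)
ln z₀ = (3.66356 − 0.58028×5.73334) / 0.41972 = 0.8020
z₀ = exp(0.8020) = 2.230 ft

z₀ ≈ 2.2 ft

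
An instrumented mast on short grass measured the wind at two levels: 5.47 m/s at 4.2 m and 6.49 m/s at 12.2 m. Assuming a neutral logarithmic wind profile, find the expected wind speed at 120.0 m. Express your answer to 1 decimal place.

8.7 m/s

Log law: V ∝ ln(z/z₀). From the pair, with r = V₁/V₂ = 0.84284,
ln z₀ = (ln z₁ − r·ln z₂)/(1 − r) = (1.4351 − 0.84284×2.5014)/0.15716 = -4.2835 → z₀ = 0.01379 m
V₃ = V₁ · ln(z₃/z₀)/ln(z₁/z₀) = 5.47 × 9.0710/5.7186 = 8.6767 m/s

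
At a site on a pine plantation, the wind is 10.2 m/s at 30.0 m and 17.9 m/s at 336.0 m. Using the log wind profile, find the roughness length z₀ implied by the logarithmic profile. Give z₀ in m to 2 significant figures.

Log law: V(z) ∝ ln(z/z₀). With r = V₁/V₂ = 10.2/17.9 = 0.56983,
r · ln(z₂/z₀) = ln(z₁/z₀) ⇒ ln z₀ = (ln z₁ − r·ln z₂)/(1 − r)
ln z₀ = (3.40120 − 0.56983×5.81711) / 0.43017 = 0.2009
z₀ = exp(0.2009) = 1.222 m

z₀ ≈ 1.2 m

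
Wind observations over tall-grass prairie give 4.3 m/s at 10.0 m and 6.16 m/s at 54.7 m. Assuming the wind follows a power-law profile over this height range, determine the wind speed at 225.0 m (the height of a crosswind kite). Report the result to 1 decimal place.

First find α: α = ln(V₂/V₁)/ln(z₂/z₁) = ln(6.16/4.3)/ln(54.7/10.0) = 0.35946/1.69928 = 0.2115
Extrapolate from 54.7 m to 225.0 m: V₃ = 6.16 × (225.0/54.7)^0.2115 = 6.16 × 1.3487 = 8.3082 m/s

8.3 m/s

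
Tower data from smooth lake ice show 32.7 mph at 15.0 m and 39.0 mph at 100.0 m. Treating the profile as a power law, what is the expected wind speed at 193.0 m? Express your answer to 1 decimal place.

41.5 mph

First find α: α = ln(V₂/V₁)/ln(z₂/z₁) = ln(39.0/32.7)/ln(100.0/15.0) = 0.17619/1.89712 = 0.0929
Extrapolate from 100.0 m to 193.0 m: V₃ = 39.0 × (193.0/100.0)^0.0929 = 39.0 × 1.0630 = 41.4557 mph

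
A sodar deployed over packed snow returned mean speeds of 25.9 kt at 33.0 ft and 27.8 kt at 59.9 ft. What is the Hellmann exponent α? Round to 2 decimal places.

α ≈ 0.12

Power law: V₂/V₁ = (z₂/z₁)^α ⇒ α = ln(V₂/V₁) / ln(z₂/z₁)
α = ln(27.8/25.9) / ln(59.9/33.0) = ln(1.0734) / ln(1.8152)
  = 0.07079 / 0.59617 = 0.11875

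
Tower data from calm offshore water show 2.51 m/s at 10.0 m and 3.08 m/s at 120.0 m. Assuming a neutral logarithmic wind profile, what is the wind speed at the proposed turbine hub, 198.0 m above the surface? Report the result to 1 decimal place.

3.2 m/s

Log law: V ∝ ln(z/z₀). From the pair, with r = V₁/V₂ = 0.81494,
ln z₀ = (ln z₁ − r·ln z₂)/(1 − r) = (2.3026 − 0.81494×4.7875)/0.18506 = -8.6397 → z₀ = 0.0001769 m
V₃ = V₁ · ln(z₃/z₀)/ln(z₁/z₀) = 2.51 × 13.9280/10.9423 = 3.1949 m/s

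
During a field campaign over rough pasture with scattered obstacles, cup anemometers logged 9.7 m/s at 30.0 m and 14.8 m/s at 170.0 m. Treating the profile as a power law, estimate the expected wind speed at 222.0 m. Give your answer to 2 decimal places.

First find α: α = ln(V₂/V₁)/ln(z₂/z₁) = ln(14.8/9.7)/ln(170.0/30.0) = 0.42250/1.73460 = 0.2436
Extrapolate from 170.0 m to 222.0 m: V₃ = 14.8 × (222.0/170.0)^0.2436 = 14.8 × 1.0672 = 15.7940 m/s

15.79 m/s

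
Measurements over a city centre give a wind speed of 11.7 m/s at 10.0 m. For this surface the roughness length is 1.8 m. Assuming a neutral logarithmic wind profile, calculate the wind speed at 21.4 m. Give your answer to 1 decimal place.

16.9 m/s

Log law: V(z) ∝ ln(z/z₀), so V₂/V₁ = ln(z₂/z₀) / ln(z₁/z₀).
ln(21.4/1.8) = 2.4756, ln(10.0/1.8) = 1.7148
V₂ = 11.7 × 2.4756/1.7148 = 11.7 × 1.4437 = 16.8909 m/s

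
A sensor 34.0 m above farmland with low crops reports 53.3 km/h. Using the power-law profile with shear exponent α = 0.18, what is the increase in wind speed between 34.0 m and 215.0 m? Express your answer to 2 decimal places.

20.98 km/h

Power law: V₂ = V₁ · (z₂/z₁)^α = 53.3 × (6.3235)^0.18 = 74.2848 km/h
ΔV = 74.2848 − 53.3 = 20.9848 km/h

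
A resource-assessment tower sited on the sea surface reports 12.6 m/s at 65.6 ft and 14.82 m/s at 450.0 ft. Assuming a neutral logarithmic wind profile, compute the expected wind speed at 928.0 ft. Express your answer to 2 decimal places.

15.65 m/s

Log law: V ∝ ln(z/z₀). From the pair, with r = V₁/V₂ = 0.85020,
ln z₀ = (ln z₁ − r·ln z₂)/(1 − r) = (4.1836 − 0.85020×6.1092)/0.14980 = -6.7459 → z₀ = 0.001176 ft
V₃ = V₁ · ln(z₃/z₀)/ln(z₁/z₀) = 12.6 × 13.5789/10.9295 = 15.6544 m/s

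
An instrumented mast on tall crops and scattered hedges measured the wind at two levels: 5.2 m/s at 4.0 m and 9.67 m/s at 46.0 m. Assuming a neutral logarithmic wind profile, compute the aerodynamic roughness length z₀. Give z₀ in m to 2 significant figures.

Log law: V(z) ∝ ln(z/z₀). With r = V₁/V₂ = 5.2/9.67 = 0.53775,
r · ln(z₂/z₀) = ln(z₁/z₀) ⇒ ln z₀ = (ln z₁ − r·ln z₂)/(1 − r)
ln z₀ = (1.38629 − 0.53775×3.82864) / 0.46225 = -1.4549
z₀ = exp(-1.4549) = 0.2334 m

z₀ ≈ 0.23 m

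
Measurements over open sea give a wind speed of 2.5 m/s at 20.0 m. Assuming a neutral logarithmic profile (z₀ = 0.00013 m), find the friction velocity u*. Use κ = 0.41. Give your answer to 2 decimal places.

Log law: V(z) = (u*/κ) · ln(z/z₀) ⇒ u* = κ · V / ln(z/z₀)
u* = 0.41 × 2.5 / ln(20.0/0.00013) = 0.41 × 2.5 / 11.9437
   = 1.0250 / 11.9437 = 0.0858 m/s

u* ≈ 0.09 m/s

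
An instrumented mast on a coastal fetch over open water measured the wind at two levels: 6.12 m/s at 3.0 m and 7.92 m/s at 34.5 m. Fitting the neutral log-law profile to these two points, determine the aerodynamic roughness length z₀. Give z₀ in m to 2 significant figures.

z₀ ≈ 0.00074 m

Log law: V(z) ∝ ln(z/z₀). With r = V₁/V₂ = 6.12/7.92 = 0.77273,
r · ln(z₂/z₀) = ln(z₁/z₀) ⇒ ln z₀ = (ln z₁ − r·ln z₂)/(1 − r)
ln z₀ = (1.09861 − 0.77273×3.54096) / 0.22727 = -7.2054
z₀ = exp(-7.2054) = 0.0007426 m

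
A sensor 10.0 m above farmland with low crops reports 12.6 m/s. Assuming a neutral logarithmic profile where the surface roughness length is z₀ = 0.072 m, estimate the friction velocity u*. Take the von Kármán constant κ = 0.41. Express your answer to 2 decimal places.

Log law: V(z) = (u*/κ) · ln(z/z₀) ⇒ u* = κ · V / ln(z/z₀)
u* = 0.41 × 12.6 / ln(10.0/0.072) = 0.41 × 12.6 / 4.9337
   = 5.1660 / 4.9337 = 1.0471 m/s

u* ≈ 1.05 m/s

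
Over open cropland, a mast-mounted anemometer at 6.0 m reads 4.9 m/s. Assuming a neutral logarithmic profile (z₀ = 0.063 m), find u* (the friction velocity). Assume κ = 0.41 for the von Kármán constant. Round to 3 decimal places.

u* ≈ 0.441 m/s

Log law: V(z) = (u*/κ) · ln(z/z₀) ⇒ u* = κ · V / ln(z/z₀)
u* = 0.41 × 4.9 / ln(6.0/0.063) = 0.41 × 4.9 / 4.5564
   = 2.0090 / 4.5564 = 0.4409 m/s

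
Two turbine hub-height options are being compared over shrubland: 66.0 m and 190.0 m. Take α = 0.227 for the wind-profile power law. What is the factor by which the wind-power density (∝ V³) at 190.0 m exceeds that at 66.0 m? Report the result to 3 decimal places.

Speed ratio: V_B/V_A = (z_B/z_A)^α = (190.0/66.0)^0.227 = (2.8788)^0.227 = 1.27128
Power-density ratio: P_B/P_A = (V_B/V_A)³ = (1.27128)³ = 2.05457

2.055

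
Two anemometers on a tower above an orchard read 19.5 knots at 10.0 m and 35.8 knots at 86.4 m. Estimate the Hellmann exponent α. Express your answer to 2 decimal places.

α ≈ 0.28

Power law: V₂/V₁ = (z₂/z₁)^α ⇒ α = ln(V₂/V₁) / ln(z₂/z₁)
α = ln(35.8/19.5) / ln(86.4/10.0) = ln(1.8359) / ln(8.6400)
  = 0.60753 / 2.15640 = 0.28173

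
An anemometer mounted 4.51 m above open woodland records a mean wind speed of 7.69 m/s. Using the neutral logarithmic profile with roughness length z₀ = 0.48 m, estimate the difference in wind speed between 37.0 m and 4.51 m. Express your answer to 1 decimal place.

7.2 m/s

Log law: V₂ = V₁ · ln(z₂/z₀)/ln(z₁/z₀) = 7.69 × 4.3449/2.2403 = 14.9144 m/s
ΔV = 14.9144 − 7.69 = 7.2244 m/s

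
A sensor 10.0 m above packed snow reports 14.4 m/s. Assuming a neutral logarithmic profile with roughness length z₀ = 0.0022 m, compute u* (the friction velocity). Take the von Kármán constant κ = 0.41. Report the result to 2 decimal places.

u* ≈ 0.70 m/s

Log law: V(z) = (u*/κ) · ln(z/z₀) ⇒ u* = κ · V / ln(z/z₀)
u* = 0.41 × 14.4 / ln(10.0/0.0022) = 0.41 × 14.4 / 8.4219
   = 5.9040 / 8.4219 = 0.7010 m/s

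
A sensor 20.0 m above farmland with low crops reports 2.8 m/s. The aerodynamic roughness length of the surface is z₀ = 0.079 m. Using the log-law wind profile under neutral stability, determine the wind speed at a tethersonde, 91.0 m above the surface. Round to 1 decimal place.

Log law: V(z) ∝ ln(z/z₀), so V₂/V₁ = ln(z₂/z₀) / ln(z₁/z₀).
ln(91.0/0.079) = 7.0492, ln(20.0/0.079) = 5.5340
V₂ = 2.8 × 7.0492/5.5340 = 2.8 × 1.2738 = 3.5666 m/s

3.6 m/s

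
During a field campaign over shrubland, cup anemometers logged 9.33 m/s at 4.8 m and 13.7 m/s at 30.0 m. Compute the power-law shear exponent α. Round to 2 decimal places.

Power law: V₂/V₁ = (z₂/z₁)^α ⇒ α = ln(V₂/V₁) / ln(z₂/z₁)
α = ln(13.7/9.33) / ln(30.0/4.8) = ln(1.4684) / ln(6.2500)
  = 0.38416 / 1.83258 = 0.20963

α ≈ 0.21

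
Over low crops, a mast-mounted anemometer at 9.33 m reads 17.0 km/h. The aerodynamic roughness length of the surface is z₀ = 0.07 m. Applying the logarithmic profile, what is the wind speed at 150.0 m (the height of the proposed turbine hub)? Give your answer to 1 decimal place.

26.7 km/h

Log law: V(z) ∝ ln(z/z₀), so V₂/V₁ = ln(z₂/z₀) / ln(z₁/z₀).
ln(150.0/0.07) = 7.6699, ln(9.33/0.07) = 4.8925
V₂ = 17.0 × 7.6699/4.8925 = 17.0 × 1.5677 = 26.6507 km/h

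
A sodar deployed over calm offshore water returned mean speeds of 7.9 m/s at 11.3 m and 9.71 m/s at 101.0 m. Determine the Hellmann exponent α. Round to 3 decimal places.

α ≈ 0.094

Power law: V₂/V₁ = (z₂/z₁)^α ⇒ α = ln(V₂/V₁) / ln(z₂/z₁)
α = ln(9.71/7.9) / ln(101.0/11.3) = ln(1.2291) / ln(8.9381)
  = 0.20629 / 2.19032 = 0.09418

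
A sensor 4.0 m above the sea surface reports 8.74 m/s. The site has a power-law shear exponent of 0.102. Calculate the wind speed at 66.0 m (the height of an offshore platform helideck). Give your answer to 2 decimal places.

11.63 m/s

Power-law profile: V₂ = V₁ · (z₂/z₁)^α
V₂ = 8.74 × (66.0/4.0)^0.102 = 8.74 × (16.5000)^0.102
    = 8.74 × 1.3310 = 11.6331 m/s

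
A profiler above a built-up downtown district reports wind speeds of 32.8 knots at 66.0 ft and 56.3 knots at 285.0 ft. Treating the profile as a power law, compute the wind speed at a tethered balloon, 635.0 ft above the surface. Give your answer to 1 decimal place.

First find α: α = ln(V₂/V₁)/ln(z₂/z₁) = ln(56.3/32.8)/ln(285.0/66.0) = 0.54027/1.46283 = 0.3693
Extrapolate from 285.0 ft to 635.0 ft: V₃ = 56.3 × (635.0/285.0)^0.3693 = 56.3 × 1.3443 = 75.6847 knots

75.7 knots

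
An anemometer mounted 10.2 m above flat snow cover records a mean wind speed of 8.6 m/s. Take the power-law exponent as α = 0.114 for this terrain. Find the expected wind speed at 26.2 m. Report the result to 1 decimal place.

Power-law profile: V₂ = V₁ · (z₂/z₁)^α
V₂ = 8.6 × (26.2/10.2)^0.114 = 8.6 × (2.5686)^0.114
    = 8.6 × 1.1135 = 9.5764 m/s

9.6 m/s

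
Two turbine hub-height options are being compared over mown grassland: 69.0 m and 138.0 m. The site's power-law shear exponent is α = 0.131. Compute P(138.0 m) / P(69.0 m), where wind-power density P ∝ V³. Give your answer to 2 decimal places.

Speed ratio: V_B/V_A = (z_B/z_A)^α = (138.0/69.0)^0.131 = (2.0000)^0.131 = 1.09505
Power-density ratio: P_B/P_A = (V_B/V_A)³ = (1.09505)³ = 1.31312

1.31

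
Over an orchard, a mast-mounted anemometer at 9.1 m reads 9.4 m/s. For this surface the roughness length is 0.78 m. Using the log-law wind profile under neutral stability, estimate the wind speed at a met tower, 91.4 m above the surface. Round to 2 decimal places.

18.23 m/s

Log law: V(z) ∝ ln(z/z₀), so V₂/V₁ = ln(z₂/z₀) / ln(z₁/z₀).
ln(91.4/0.78) = 4.7637, ln(9.1/0.78) = 2.4567
V₂ = 9.4 × 4.7637/2.4567 = 9.4 × 1.9390 = 18.2270 m/s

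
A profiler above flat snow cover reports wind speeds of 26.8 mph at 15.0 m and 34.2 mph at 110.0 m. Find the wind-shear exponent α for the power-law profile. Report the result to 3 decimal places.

α ≈ 0.122

Power law: V₂/V₁ = (z₂/z₁)^α ⇒ α = ln(V₂/V₁) / ln(z₂/z₁)
α = ln(34.2/26.8) / ln(110.0/15.0) = ln(1.2761) / ln(7.3333)
  = 0.24382 / 1.99243 = 0.12238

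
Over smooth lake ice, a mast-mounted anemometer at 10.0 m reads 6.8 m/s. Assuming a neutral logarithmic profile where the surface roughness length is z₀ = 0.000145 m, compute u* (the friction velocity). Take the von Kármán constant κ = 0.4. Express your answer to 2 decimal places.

Log law: V(z) = (u*/κ) · ln(z/z₀) ⇒ u* = κ · V / ln(z/z₀)
u* = 0.4 × 6.8 / ln(10.0/0.000145) = 0.4 × 6.8 / 11.1414
   = 2.7200 / 11.1414 = 0.2441 m/s

u* ≈ 0.24 m/s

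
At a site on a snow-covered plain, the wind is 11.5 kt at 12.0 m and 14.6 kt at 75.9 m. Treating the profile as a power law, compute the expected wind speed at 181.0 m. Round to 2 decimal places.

First find α: α = ln(V₂/V₁)/ln(z₂/z₁) = ln(14.6/11.5)/ln(75.9/12.0) = 0.23867/1.84451 = 0.1294
Extrapolate from 75.9 m to 181.0 m: V₃ = 14.6 × (181.0/75.9)^0.1294 = 14.6 × 1.1190 = 16.3377 kt

16.34 kt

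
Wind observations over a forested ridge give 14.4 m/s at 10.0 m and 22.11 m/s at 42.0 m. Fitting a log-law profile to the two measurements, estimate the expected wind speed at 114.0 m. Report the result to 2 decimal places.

Log law: V ∝ ln(z/z₀). From the pair, with r = V₁/V₂ = 0.65129,
ln z₀ = (ln z₁ − r·ln z₂)/(1 − r) = (2.3026 − 0.65129×3.7377)/0.34871 = -0.3777 → z₀ = 0.6854 m
V₃ = V₁ · ln(z₃/z₀)/ln(z₁/z₀) = 14.4 × 5.1139/2.6803 = 27.4746 m/s

27.47 m/s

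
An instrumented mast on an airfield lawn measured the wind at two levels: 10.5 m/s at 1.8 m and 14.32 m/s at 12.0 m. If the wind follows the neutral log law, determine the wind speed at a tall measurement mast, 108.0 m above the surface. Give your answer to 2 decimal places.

18.74 m/s

Log law: V ∝ ln(z/z₀). From the pair, with r = V₁/V₂ = 0.73324,
ln z₀ = (ln z₁ − r·ln z₂)/(1 − r) = (0.5878 − 0.73324×2.4849)/0.26676 = -4.6268 → z₀ = 0.009786 m
V₃ = V₁ · ln(z₃/z₀)/ln(z₁/z₀) = 10.5 × 9.3089/5.2146 = 18.7443 m/s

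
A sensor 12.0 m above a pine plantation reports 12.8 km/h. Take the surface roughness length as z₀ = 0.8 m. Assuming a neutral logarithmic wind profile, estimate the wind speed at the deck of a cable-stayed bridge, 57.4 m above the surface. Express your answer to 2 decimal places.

Log law: V(z) ∝ ln(z/z₀), so V₂/V₁ = ln(z₂/z₀) / ln(z₁/z₀).
ln(57.4/0.8) = 4.2732, ln(12.0/0.8) = 2.7081
V₂ = 12.8 × 4.2732/2.7081 = 12.8 × 1.5780 = 20.1979 km/h

20.20 km/h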